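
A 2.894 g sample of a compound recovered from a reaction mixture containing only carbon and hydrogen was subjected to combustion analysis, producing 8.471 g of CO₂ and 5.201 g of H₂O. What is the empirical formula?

mol C = 8.471 g CO₂ ÷ 44.009 g/mol = 0.19248 mol
mol H = 2 × 5.201 g H₂O ÷ 18.015 g/mol = 0.57741 mol
Divide by the smallest (0.19248 mol): C 1.000, H 3.000

CH3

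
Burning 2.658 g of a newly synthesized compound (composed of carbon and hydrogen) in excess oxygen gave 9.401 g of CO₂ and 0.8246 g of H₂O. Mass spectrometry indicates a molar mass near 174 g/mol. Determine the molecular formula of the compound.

C14H6

mol C = 9.401 g CO₂ ÷ 44.009 g/mol = 0.21362 mol
mol H = 2 × 0.8246 g H₂O ÷ 18.015 g/mol = 0.091546 mol
Divide by the smallest (0.091546 mol): C 2.333, H 1.000
Multiplying each by 3 gives whole numbers: C 7.00, H 3.00
Empirical formula: C7H3
Empirical-formula mass = 87.10 g/mol; 174 ÷ 87.10 ≈ 2, so the molecular formula is C14H6.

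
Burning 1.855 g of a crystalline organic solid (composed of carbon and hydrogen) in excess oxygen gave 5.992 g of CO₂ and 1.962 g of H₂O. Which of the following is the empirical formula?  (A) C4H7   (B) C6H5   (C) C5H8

(C) C5H8

mol C = 5.992 g CO₂ ÷ 44.009 g/mol = 0.13615 mol
mol H = 2 × 1.962 g H₂O ÷ 18.015 g/mol = 0.21782 mol
Divide by the smallest (0.13615 mol): C 1.000, H 1.600
Multiplying each by 5 gives whole numbers: C 5.00, H 8.00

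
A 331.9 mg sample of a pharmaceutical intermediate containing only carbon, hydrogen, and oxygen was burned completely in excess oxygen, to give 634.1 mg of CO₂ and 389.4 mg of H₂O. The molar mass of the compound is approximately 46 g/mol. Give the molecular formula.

mol C = 0.6341 g CO₂ ÷ 44.009 g/mol = 0.014408 mol
mol H = 2 × 0.3894 g H₂O ÷ 18.015 g/mol = 0.043231 mol
mass O = 0.3319 − (0.17306 + 0.043576) = 0.11526 g → mol O = 0.11526 ÷ 15.999 = 0.0072045 mol
Divide by the smallest (0.0072045 mol): C 2.000, H 6.001, O 1.000
Empirical formula: C2H6O
Empirical-formula mass = 46.07 g/mol; 46 ÷ 46.07 ≈ 1, so the molecular formula is C2H6O.

C2H6O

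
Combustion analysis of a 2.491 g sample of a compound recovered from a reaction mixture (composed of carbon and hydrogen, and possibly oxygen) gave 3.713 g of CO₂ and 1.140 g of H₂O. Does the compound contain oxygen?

mol C = 3.713 g CO₂ ÷ 44.009 g/mol = 0.084369 mol
mol H = 2 × 1.140 g H₂O ÷ 18.015 g/mol = 0.12656 mol
C and H account for only 1.1409 g of the 2.491 g sample; the remaining 1.3501 g must be oxygen.

yes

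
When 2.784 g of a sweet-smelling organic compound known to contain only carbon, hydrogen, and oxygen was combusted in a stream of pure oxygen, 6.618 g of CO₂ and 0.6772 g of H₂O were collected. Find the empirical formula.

C8H4O3

mol C = 6.618 g CO₂ ÷ 44.009 g/mol = 0.15038 mol
mol H = 2 × 0.6772 g H₂O ÷ 18.015 g/mol = 0.075182 mol
mass O = 2.784 − (1.8062 + 0.075783) = 0.90202 g → mol O = 0.90202 ÷ 15.999 = 0.056380 mol
Divide by the smallest (0.056380 mol): C 2.667, H 1.333, O 1.000
Multiplying each by 3 gives whole numbers: C 8.00, H 4.00, O 3.00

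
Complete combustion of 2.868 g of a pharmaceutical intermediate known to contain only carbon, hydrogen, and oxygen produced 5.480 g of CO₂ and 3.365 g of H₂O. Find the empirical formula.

C2H6O

mol C = 5.480 g CO₂ ÷ 44.009 g/mol = 0.12452 mol
mol H = 2 × 3.365 g H₂O ÷ 18.015 g/mol = 0.37358 mol
mass O = 2.868 − (1.4956 + 0.37657) = 0.99582 g → mol O = 0.99582 ÷ 15.999 = 0.062243 mol
Divide by the smallest (0.062243 mol): C 2.001, H 6.002, O 1.000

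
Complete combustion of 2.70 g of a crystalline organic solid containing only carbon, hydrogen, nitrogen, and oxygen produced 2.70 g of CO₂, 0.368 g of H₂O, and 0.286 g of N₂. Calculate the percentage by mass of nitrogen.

10.6%

mol C = 2.70 g CO₂ ÷ 44.009 g/mol = 0.06135 mol
mol H = 2 × 0.368 g H₂O ÷ 18.015 g/mol = 0.04085 mol
mol N = 2 × 0.286 g N₂ ÷ 28.014 g/mol = 0.02042 mol
mass O = 2.70 − (0.7369 + 0.04118 + 0.2860) = 1.636 g → mol O = 1.636 ÷ 15.999 = 0.1023 mol
mass % N = 0.2860 g ÷ 2.70 g × 100%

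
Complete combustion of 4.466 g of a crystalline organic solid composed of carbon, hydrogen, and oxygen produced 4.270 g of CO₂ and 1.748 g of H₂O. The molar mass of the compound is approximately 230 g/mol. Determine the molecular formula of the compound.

C5H10O10

mol C = 4.270 g CO₂ ÷ 44.009 g/mol = 0.097026 mol
mol H = 2 × 1.748 g H₂O ÷ 18.015 g/mol = 0.19406 mol
mass O = 4.466 − (1.1654 + 0.19561) = 3.1050 g → mol O = 3.1050 ÷ 15.999 = 0.19408 mol
Divide by the smallest (0.097026 mol): C 1.000, H 2.000, O 2.000
Empirical formula: CH2O2
Empirical-formula mass = 46.02 g/mol; 230 ÷ 46.02 ≈ 5, so the molecular formula is C5H10O10.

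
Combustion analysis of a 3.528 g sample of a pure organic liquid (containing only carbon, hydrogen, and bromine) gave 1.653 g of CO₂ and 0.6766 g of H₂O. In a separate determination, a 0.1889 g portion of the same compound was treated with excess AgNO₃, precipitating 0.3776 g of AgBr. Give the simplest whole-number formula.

CH2Br

mol C = 1.653 g CO₂ ÷ 44.009 g/mol = 0.037560 mol
mol H = 2 × 0.6766 g H₂O ÷ 18.015 g/mol = 0.075115 mol
From the AgBr data: mol Br per gram of compound = (0.3776 ÷ 187.772) ÷ 0.1889 = 0.010646 mol/g, so in the 3.528 g combustion sample mol Br = 0.037558 mol
Divide by the smallest (0.037558 mol): C 1.000, H 2.000, Br 1.000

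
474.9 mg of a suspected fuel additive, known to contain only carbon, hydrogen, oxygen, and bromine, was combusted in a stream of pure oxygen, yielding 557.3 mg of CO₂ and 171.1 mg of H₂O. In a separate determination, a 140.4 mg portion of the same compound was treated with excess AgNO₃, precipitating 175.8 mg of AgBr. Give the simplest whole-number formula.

mol C = 0.5573 g CO₂ ÷ 44.009 g/mol = 0.012663 mol
mol H = 2 × 0.1711 g H₂O ÷ 18.015 g/mol = 0.018995 mol
From the AgBr data: mol Br per gram of compound = (0.1758 ÷ 187.772) ÷ 0.1404 = 0.0066684 mol/g, so in the 0.4749 g combustion sample mol Br = 0.0031668 mol
mass O = 0.4749 − (0.15210 + 0.019147 + 0.25304) = 0.050612 g → mol O = 0.050612 ÷ 15.999 = 0.0031635 mol
Divide by the smallest (0.0031635 mol): C 4.003, H 6.005, Br 1.001, O 1.000

C4H6BrO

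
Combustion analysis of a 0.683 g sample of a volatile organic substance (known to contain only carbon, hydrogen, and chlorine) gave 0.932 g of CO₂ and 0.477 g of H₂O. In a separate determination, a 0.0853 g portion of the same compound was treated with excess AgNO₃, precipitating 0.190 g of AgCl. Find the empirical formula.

mol C = 0.932 g CO₂ ÷ 44.009 g/mol = 0.02118 mol
mol H = 2 × 0.477 g H₂O ÷ 18.015 g/mol = 0.05296 mol
From the AgCl data: mol Cl per gram of compound = (0.190 ÷ 143.318) ÷ 0.0853 = 0.01554 mol/g, so in the 0.683 g combustion sample mol Cl = 0.01062 mol
Divide by the smallest (0.01062 mol): C 1.995, H 4.989, Cl 1.000

C2H5Cl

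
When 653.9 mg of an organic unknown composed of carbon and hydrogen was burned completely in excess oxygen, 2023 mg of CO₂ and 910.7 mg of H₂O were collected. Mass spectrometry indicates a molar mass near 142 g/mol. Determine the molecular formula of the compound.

mol C = 2.023 g CO₂ ÷ 44.009 g/mol = 0.045968 mol
mol H = 2 × 0.9107 g H₂O ÷ 18.015 g/mol = 0.10110 mol
Divide by the smallest (0.045968 mol): C 1.000, H 2.199
Multiplying each by 5 gives whole numbers: C 5.00, H 11.00
Empirical formula: C5H11
Empirical-formula mass = 71.14 g/mol; 142 ÷ 71.14 ≈ 2, so the molecular formula is C10H22.

C10H22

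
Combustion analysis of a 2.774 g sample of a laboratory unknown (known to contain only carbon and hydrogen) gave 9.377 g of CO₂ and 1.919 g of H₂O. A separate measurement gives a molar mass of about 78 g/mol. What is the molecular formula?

C6H6

mol C = 9.377 g CO₂ ÷ 44.009 g/mol = 0.21307 mol
mol H = 2 × 1.919 g H₂O ÷ 18.015 g/mol = 0.21304 mol
Divide by the smallest (0.21304 mol): C 1.000, H 1.000
Empirical formula: CH
Empirical-formula mass = 13.02 g/mol; 78 ÷ 13.02 ≈ 6, so the molecular formula is C6H6.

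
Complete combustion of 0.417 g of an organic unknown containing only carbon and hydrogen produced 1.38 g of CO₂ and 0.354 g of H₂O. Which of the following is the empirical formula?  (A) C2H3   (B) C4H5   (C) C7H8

(B) C4H5

mol C = 1.38 g CO₂ ÷ 44.009 g/mol = 0.03136 mol
mol H = 2 × 0.354 g H₂O ÷ 18.015 g/mol = 0.03930 mol
Divide by the smallest (0.03136 mol): C 1.000, H 1.253
Multiplying each by 4 gives whole numbers: C 4.00, H 5.01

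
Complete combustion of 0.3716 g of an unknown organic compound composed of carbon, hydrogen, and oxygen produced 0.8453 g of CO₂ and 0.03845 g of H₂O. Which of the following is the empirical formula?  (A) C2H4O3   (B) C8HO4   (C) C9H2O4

mol C = 0.8453 g CO₂ ÷ 44.009 g/mol = 0.019207 mol
mol H = 2 × 0.03845 g H₂O ÷ 18.015 g/mol = 0.0042687 mol
mass O = 0.3716 − (0.23070 + 0.0043028) = 0.13660 g → mol O = 0.13660 ÷ 15.999 = 0.0085378 mol
Divide by the smallest (0.0042687 mol): C 4.500, H 1.000, O 2.000
Multiplying each by 2 gives whole numbers: C 9.00, H 2.00, O 4.00

(C) C9H2O4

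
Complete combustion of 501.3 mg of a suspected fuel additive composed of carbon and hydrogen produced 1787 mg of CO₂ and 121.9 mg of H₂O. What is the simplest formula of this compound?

mol C = 1.787 g CO₂ ÷ 44.009 g/mol = 0.040605 mol
mol H = 2 × 0.1219 g H₂O ÷ 18.015 g/mol = 0.013533 mol
Divide by the smallest (0.013533 mol): C 3.000, H 1.000

C3H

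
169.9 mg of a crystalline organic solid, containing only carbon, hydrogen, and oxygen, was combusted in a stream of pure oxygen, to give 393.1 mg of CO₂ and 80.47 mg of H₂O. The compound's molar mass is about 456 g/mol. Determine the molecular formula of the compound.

C24H24O9

mol C = 0.3931 g CO₂ ÷ 44.009 g/mol = 0.0089323 mol
mol H = 2 × 0.08047 g H₂O ÷ 18.015 g/mol = 0.0089337 mol
mass O = 0.1699 − (0.10729 + 0.0090051) = 0.053609 g → mol O = 0.053609 ÷ 15.999 = 0.0033508 mol
Divide by the smallest (0.0033508 mol): C 2.666, H 2.666, O 1.000
Multiplying each by 3 gives whole numbers: C 8.00, H 8.00, O 3.00
Empirical formula: C8H8O3
Empirical-formula mass = 152.15 g/mol; 456 ÷ 152.15 ≈ 3, so the molecular formula is C24H24O9.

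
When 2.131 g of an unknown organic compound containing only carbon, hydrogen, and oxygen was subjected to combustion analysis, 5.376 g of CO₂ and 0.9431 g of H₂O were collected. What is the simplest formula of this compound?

mol C = 5.376 g CO₂ ÷ 44.009 g/mol = 0.12216 mol
mol H = 2 × 0.9431 g H₂O ÷ 18.015 g/mol = 0.10470 mol
mass O = 2.131 − (1.4672 + 0.10554) = 0.55824 g → mol O = 0.55824 ÷ 15.999 = 0.034892 mol
Divide by the smallest (0.034892 mol): C 3.501, H 3.001, O 1.000
Multiplying each by 2 gives whole numbers: C 7.00, H 6.00, O 2.00

C7H6O2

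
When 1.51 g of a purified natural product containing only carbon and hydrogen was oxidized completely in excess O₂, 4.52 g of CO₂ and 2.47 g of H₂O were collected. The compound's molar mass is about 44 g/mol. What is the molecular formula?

C3H8

mol C = 4.52 g CO₂ ÷ 44.009 g/mol = 0.1027 mol
mol H = 2 × 2.47 g H₂O ÷ 18.015 g/mol = 0.2742 mol
Divide by the smallest (0.1027 mol): C 1.000, H 2.670
Multiplying each by 3 gives whole numbers: C 3.00, H 8.01
Empirical formula: C3H8
Empirical-formula mass = 44.10 g/mol; 44 ÷ 44.10 ≈ 1, so the molecular formula is C3H8.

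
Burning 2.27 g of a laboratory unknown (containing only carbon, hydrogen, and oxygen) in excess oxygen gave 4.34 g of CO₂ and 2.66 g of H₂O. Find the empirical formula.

C2H6O

mol C = 4.34 g CO₂ ÷ 44.009 g/mol = 0.09862 mol
mol H = 2 × 2.66 g H₂O ÷ 18.015 g/mol = 0.2953 mol
mass O = 2.27 − (1.184 + 0.2977) = 0.7878 g → mol O = 0.7878 ÷ 15.999 = 0.04924 mol
Divide by the smallest (0.04924 mol): C 2.003, H 5.997, O 1.000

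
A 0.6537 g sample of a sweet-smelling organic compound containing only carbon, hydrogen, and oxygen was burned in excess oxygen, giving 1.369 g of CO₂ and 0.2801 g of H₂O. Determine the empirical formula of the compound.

mol C = 1.369 g CO₂ ÷ 44.009 g/mol = 0.031107 mol
mol H = 2 × 0.2801 g H₂O ÷ 18.015 g/mol = 0.031096 mol
mass O = 0.6537 − (0.37363 + 0.031345) = 0.24873 g → mol O = 0.24873 ÷ 15.999 = 0.015546 mol
Divide by the smallest (0.015546 mol): C 2.001, H 2.000, O 1.000

C2H2O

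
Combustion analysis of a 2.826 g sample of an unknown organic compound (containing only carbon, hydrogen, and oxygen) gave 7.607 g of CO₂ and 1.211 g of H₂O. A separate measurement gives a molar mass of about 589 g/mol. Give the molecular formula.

mol C = 7.607 g CO₂ ÷ 44.009 g/mol = 0.17285 mol
mol H = 2 × 1.211 g H₂O ÷ 18.015 g/mol = 0.13444 mol
mass O = 2.826 − (2.0761 + 0.13552) = 0.61437 g → mol O = 0.61437 ÷ 15.999 = 0.038400 mol
Divide by the smallest (0.038400 mol): C 4.501, H 3.501, O 1.000
Multiplying each by 2 gives whole numbers: C 9.00, H 7.00, O 2.00
Empirical formula: C9H7O2
Empirical-formula mass = 147.15 g/mol; 589 ÷ 147.15 ≈ 4, so the molecular formula is C36H28O8.

C36H28O8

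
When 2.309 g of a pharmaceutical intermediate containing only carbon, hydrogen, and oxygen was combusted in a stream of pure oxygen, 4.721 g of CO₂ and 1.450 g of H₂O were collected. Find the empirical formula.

C2H3O

mol C = 4.721 g CO₂ ÷ 44.009 g/mol = 0.10727 mol
mol H = 2 × 1.450 g H₂O ÷ 18.015 g/mol = 0.16098 mol
mass O = 2.309 − (1.2885 + 0.16226) = 0.85827 g → mol O = 0.85827 ÷ 15.999 = 0.053645 mol
Divide by the smallest (0.053645 mol): C 2.000, H 3.001, O 1.000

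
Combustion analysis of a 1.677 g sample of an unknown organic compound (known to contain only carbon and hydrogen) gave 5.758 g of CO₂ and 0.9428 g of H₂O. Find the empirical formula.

mol C = 5.758 g CO₂ ÷ 44.009 g/mol = 0.13084 mol
mol H = 2 × 0.9428 g H₂O ÷ 18.015 g/mol = 0.10467 mol
Divide by the smallest (0.10467 mol): C 1.250, H 1.000
Multiplying each by 4 gives whole numbers: C 5.00, H 4.00

C5H4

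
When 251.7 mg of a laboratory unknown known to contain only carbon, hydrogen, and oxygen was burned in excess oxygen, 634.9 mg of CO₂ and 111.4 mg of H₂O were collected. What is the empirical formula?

C7H6O2

mol C = 0.6349 g CO₂ ÷ 44.009 g/mol = 0.014427 mol
mol H = 2 × 0.1114 g H₂O ÷ 18.015 g/mol = 0.012367 mol
mass O = 0.2517 − (0.17328 + 0.012466) = 0.065956 g → mol O = 0.065956 ÷ 15.999 = 0.0041225 mol
Divide by the smallest (0.0041225 mol): C 3.499, H 3.000, O 1.000
Multiplying each by 2 gives whole numbers: C 7.00, H 6.00, O 2.00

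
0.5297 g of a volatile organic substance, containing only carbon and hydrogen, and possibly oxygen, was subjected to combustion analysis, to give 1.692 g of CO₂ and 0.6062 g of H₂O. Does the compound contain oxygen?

no

mol C = 1.692 g CO₂ ÷ 44.009 g/mol = 0.038447 mol
mol H = 2 × 0.6062 g H₂O ÷ 18.015 g/mol = 0.067299 mol
C and H together account for 0.52962 g — essentially the entire 0.5297 g sample — so the compound contains no oxygen.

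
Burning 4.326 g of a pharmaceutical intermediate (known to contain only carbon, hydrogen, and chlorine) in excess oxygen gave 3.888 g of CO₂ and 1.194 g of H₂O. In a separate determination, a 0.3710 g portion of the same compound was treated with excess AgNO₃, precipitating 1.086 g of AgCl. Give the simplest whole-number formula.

mol C = 3.888 g CO₂ ÷ 44.009 g/mol = 0.088346 mol
mol H = 2 × 1.194 g H₂O ÷ 18.015 g/mol = 0.13256 mol
From the AgCl data: mol Cl per gram of compound = (1.086 ÷ 143.318) ÷ 0.3710 = 0.020425 mol/g, so in the 4.326 g combustion sample mol Cl = 0.088357 mol
Divide by the smallest (0.088346 mol): C 1.000, H 1.500, Cl 1.000
Multiplying each by 2 gives whole numbers: C 2.00, H 3.00, Cl 2.00

C2H3Cl2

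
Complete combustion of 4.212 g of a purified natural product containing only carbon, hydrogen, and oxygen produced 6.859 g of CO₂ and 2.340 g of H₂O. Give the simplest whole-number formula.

C6H10O5

mol C = 6.859 g CO₂ ÷ 44.009 g/mol = 0.15585 mol
mol H = 2 × 2.340 g H₂O ÷ 18.015 g/mol = 0.25978 mol
mass O = 4.212 − (1.8720 + 0.26186) = 2.0782 g → mol O = 2.0782 ÷ 15.999 = 0.12989 mol
Divide by the smallest (0.12989 mol): C 1.200, H 2.000, O 1.000
Multiplying each by 5 gives whole numbers: C 6.00, H 10.00, O 5.00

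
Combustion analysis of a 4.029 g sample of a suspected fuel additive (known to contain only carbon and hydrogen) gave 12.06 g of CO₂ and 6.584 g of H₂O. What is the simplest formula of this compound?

mol C = 12.06 g CO₂ ÷ 44.009 g/mol = 0.27403 mol
mol H = 2 × 6.584 g H₂O ÷ 18.015 g/mol = 0.73095 mol
Divide by the smallest (0.27403 mol): C 1.000, H 2.667
Multiplying each by 3 gives whole numbers: C 3.00, H 8.00

C3H8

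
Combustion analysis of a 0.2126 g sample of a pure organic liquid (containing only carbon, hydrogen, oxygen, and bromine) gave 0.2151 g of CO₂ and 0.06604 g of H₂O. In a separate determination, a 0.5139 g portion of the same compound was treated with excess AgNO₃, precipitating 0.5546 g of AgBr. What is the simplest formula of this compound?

mol C = 0.2151 g CO₂ ÷ 44.009 g/mol = 0.0048876 mol
mol H = 2 × 0.06604 g H₂O ÷ 18.015 g/mol = 0.0073317 mol
From the AgBr data: mol Br per gram of compound = (0.5546 ÷ 187.772) ÷ 0.5139 = 0.0057474 mol/g, so in the 0.2126 g combustion sample mol Br = 0.0012219 mol
mass O = 0.2126 − (0.058705 + 0.0073903 + 0.097634) = 0.048870 g → mol O = 0.048870 ÷ 15.999 = 0.0030546 mol
Divide by the smallest (0.0012219 mol): C 4.000, H 6.000, Br 1.000, O 2.500
Multiplying each by 2 gives whole numbers: C 8.00, H 12.00, Br 2.00, O 5.00

C8H12Br2O5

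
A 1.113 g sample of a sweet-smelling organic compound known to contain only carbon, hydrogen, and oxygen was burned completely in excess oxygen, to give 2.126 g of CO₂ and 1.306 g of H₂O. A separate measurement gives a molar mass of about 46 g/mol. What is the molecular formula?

C2H6O

mol C = 2.126 g CO₂ ÷ 44.009 g/mol = 0.048308 mol
mol H = 2 × 1.306 g H₂O ÷ 18.015 g/mol = 0.14499 mol
mass O = 1.113 − (0.58023 + 0.14615) = 0.38662 g → mol O = 0.38662 ÷ 15.999 = 0.024165 mol
Divide by the smallest (0.024165 mol): C 1.999, H 6.000, O 1.000
Empirical formula: C2H6O
Empirical-formula mass = 46.07 g/mol; 46 ÷ 46.07 ≈ 1, so the molecular formula is C2H6O.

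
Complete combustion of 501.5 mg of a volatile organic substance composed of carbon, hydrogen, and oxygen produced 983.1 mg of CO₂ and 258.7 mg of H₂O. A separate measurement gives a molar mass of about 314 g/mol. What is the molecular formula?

C14H18O8

mol C = 0.9831 g CO₂ ÷ 44.009 g/mol = 0.022339 mol
mol H = 2 × 0.2587 g H₂O ÷ 18.015 g/mol = 0.028721 mol
mass O = 0.5015 − (0.26831 + 0.028950) = 0.20424 g → mol O = 0.20424 ÷ 15.999 = 0.012766 mol
Divide by the smallest (0.012766 mol): C 1.750, H 2.250, O 1.000
Multiplying each by 4 gives whole numbers: C 7.00, H 9.00, O 4.00
Empirical formula: C7H9O4
Empirical-formula mass = 157.15 g/mol; 314 ÷ 157.15 ≈ 2, so the molecular formula is C14H18O8.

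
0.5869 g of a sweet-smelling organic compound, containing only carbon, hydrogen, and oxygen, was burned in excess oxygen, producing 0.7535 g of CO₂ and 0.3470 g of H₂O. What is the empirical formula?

C4H9O5

mol C = 0.7535 g CO₂ ÷ 44.009 g/mol = 0.017121 mol
mol H = 2 × 0.3470 g H₂O ÷ 18.015 g/mol = 0.038523 mol
mass O = 0.5869 − (0.20565 + 0.038832) = 0.34242 g → mol O = 0.34242 ÷ 15.999 = 0.021403 mol
Divide by the smallest (0.017121 mol): C 1.000, H 2.250, O 1.250
Multiplying each by 4 gives whole numbers: C 4.00, H 9.00, O 5.00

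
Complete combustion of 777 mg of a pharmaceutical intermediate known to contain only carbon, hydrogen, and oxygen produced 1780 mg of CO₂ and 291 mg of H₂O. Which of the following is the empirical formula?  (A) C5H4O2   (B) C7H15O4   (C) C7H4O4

(A) C5H4O2

mol C = 1.78 g CO₂ ÷ 44.009 g/mol = 0.04045 mol
mol H = 2 × 0.291 g H₂O ÷ 18.015 g/mol = 0.03231 mol
mass O = 0.777 − (0.4858 + 0.03256) = 0.2586 g → mol O = 0.2586 ÷ 15.999 = 0.01617 mol
Divide by the smallest (0.01617 mol): C 2.502, H 1.998, O 1.000
Multiplying each by 2 gives whole numbers: C 5.00, H 4.00, O 2.00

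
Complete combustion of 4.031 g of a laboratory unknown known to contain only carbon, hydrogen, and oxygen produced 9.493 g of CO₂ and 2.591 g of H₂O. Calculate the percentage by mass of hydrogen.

7.19%

mol C = 9.493 g CO₂ ÷ 44.009 g/mol = 0.21571 mol
mol H = 2 × 2.591 g H₂O ÷ 18.015 g/mol = 0.28765 mol
mass O = 4.031 − (2.5908 + 0.28995) = 1.1502 g → mol O = 1.1502 ÷ 15.999 = 0.071892 mol
mass % H = 0.28995 g ÷ 4.031 g × 100%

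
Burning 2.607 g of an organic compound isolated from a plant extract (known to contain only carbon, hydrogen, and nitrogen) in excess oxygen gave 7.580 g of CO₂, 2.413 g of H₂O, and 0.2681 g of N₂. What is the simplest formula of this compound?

mol C = 7.580 g CO₂ ÷ 44.009 g/mol = 0.17224 mol
mol H = 2 × 2.413 g H₂O ÷ 18.015 g/mol = 0.26789 mol
mol N = 2 × 0.2681 g N₂ ÷ 28.014 g/mol = 0.019140 mol
Divide by the smallest (0.019140 mol): C 8.999, H 13.996, N 1.000

C9H14N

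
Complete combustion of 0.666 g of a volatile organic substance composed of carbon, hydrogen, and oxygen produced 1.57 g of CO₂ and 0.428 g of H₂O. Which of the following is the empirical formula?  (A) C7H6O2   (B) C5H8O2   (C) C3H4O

mol C = 1.57 g CO₂ ÷ 44.009 g/mol = 0.03567 mol
mol H = 2 × 0.428 g H₂O ÷ 18.015 g/mol = 0.04752 mol
mass O = 0.666 − (0.4285 + 0.04790) = 0.1896 g → mol O = 0.1896 ÷ 15.999 = 0.01185 mol
Divide by the smallest (0.01185 mol): C 3.010, H 4.009, O 1.000

(C) C3H4O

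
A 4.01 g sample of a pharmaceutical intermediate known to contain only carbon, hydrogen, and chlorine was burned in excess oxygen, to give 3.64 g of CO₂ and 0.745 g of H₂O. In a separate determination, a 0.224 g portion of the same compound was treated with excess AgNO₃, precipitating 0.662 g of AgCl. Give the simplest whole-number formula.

mol C = 3.64 g CO₂ ÷ 44.009 g/mol = 0.08271 mol
mol H = 2 × 0.745 g H₂O ÷ 18.015 g/mol = 0.08271 mol
From the AgCl data: mol Cl per gram of compound = (0.662 ÷ 143.318) ÷ 0.224 = 0.02062 mol/g, so in the 4.01 g combustion sample mol Cl = 0.08269 mol
Divide by the smallest (0.08269 mol): C 1.000, H 1.000, Cl 1.000

CHCl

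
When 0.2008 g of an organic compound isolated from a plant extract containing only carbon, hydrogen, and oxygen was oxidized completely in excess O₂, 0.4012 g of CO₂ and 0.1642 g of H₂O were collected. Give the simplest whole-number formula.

mol C = 0.4012 g CO₂ ÷ 44.009 g/mol = 0.0091163 mol
mol H = 2 × 0.1642 g H₂O ÷ 18.015 g/mol = 0.018229 mol
mass O = 0.2008 − (0.10950 + 0.018375) = 0.072929 g → mol O = 0.072929 ÷ 15.999 = 0.0045583 mol
Divide by the smallest (0.0045583 mol): C 2.000, H 3.999, O 1.000

C2H4O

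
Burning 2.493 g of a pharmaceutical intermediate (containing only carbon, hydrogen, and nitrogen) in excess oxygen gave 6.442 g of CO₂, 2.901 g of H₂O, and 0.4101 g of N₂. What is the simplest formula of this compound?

mol C = 6.442 g CO₂ ÷ 44.009 g/mol = 0.14638 mol
mol H = 2 × 2.901 g H₂O ÷ 18.015 g/mol = 0.32206 mol
mol N = 2 × 0.4101 g N₂ ÷ 28.014 g/mol = 0.029278 mol
Divide by the smallest (0.029278 mol): C 5.000, H 11.000, N 1.000

C5H11N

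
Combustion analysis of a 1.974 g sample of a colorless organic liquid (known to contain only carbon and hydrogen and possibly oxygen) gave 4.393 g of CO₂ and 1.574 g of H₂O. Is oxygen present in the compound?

mol C = 4.393 g CO₂ ÷ 44.009 g/mol = 0.099820 mol
mol H = 2 × 1.574 g H₂O ÷ 18.015 g/mol = 0.17474 mol
C and H account for only 1.3751 g of the 1.974 g sample; the remaining 0.59891 g must be oxygen.

yes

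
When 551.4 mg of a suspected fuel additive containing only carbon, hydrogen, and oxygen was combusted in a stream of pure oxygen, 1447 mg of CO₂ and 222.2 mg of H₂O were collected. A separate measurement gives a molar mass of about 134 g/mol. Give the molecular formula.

mol C = 1.447 g CO₂ ÷ 44.009 g/mol = 0.032880 mol
mol H = 2 × 0.2222 g H₂O ÷ 18.015 g/mol = 0.024668 mol
mass O = 0.5514 − (0.39492 + 0.024866) = 0.13162 g → mol O = 0.13162 ÷ 15.999 = 0.0082266 mol
Divide by the smallest (0.0082266 mol): C 3.997, H 2.999, O 1.000
Empirical formula: C4H3O
Empirical-formula mass = 67.07 g/mol; 134 ÷ 67.07 ≈ 2, so the molecular formula is C8H6O2.

C8H6O2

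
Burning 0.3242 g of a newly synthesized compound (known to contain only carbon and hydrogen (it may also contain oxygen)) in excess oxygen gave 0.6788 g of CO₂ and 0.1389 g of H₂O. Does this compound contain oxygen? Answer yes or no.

mol C = 0.6788 g CO₂ ÷ 44.009 g/mol = 0.015424 mol
mol H = 2 × 0.1389 g H₂O ÷ 18.015 g/mol = 0.015420 mol
C and H account for only 0.20080 g of the 0.3242 g sample; the remaining 0.12340 g must be oxygen.

yes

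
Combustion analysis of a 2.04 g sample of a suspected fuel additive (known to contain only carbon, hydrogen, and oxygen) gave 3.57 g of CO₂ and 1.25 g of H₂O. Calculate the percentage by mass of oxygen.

mol C = 3.57 g CO₂ ÷ 44.009 g/mol = 0.08112 mol
mol H = 2 × 1.25 g H₂O ÷ 18.015 g/mol = 0.1388 mol
mass O = 2.04 − (0.9743 + 0.1399) = 0.9258 g → mol O = 0.9258 ÷ 15.999 = 0.05787 mol
mass % O = 0.9258 g ÷ 2.04 g × 100%

45.4%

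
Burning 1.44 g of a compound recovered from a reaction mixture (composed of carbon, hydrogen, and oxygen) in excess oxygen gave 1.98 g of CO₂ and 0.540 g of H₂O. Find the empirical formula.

mol C = 1.98 g CO₂ ÷ 44.009 g/mol = 0.04499 mol
mol H = 2 × 0.540 g H₂O ÷ 18.015 g/mol = 0.05995 mol
mass O = 1.44 − (0.5404 + 0.06043) = 0.8392 g → mol O = 0.8392 ÷ 15.999 = 0.05245 mol
Divide by the smallest (0.04499 mol): C 1.000, H 1.332, O 1.166
Multiplying each by 6 gives whole numbers: C 6.00, H 7.99, O 7.00

C6H8O7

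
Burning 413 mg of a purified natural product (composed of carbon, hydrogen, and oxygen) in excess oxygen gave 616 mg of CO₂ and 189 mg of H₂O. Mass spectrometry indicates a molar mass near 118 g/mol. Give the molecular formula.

mol C = 0.616 g CO₂ ÷ 44.009 g/mol = 0.01400 mol
mol H = 2 × 0.189 g H₂O ÷ 18.015 g/mol = 0.02098 mol
mass O = 0.413 − (0.1681 + 0.02115) = 0.2237 g → mol O = 0.2237 ÷ 15.999 = 0.01398 mol
Divide by the smallest (0.01398 mol): C 1.001, H 1.500, O 1.000
Multiplying each by 2 gives whole numbers: C 2.00, H 3.00, O 2.00
Empirical formula: C2H3O2
Empirical-formula mass = 59.04 g/mol; 118 ÷ 59.04 ≈ 2, so the molecular formula is C4H6O4.

C4H6O4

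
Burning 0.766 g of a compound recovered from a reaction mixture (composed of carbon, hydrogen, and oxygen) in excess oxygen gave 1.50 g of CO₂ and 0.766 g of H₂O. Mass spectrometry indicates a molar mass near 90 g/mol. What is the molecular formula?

C4H10O2

mol C = 1.50 g CO₂ ÷ 44.009 g/mol = 0.03408 mol
mol H = 2 × 0.766 g H₂O ÷ 18.015 g/mol = 0.08504 mol
mass O = 0.766 − (0.4094 + 0.08572) = 0.2709 g → mol O = 0.2709 ÷ 15.999 = 0.01693 mol
Divide by the smallest (0.01693 mol): C 2.013, H 5.022, O 1.000
Empirical formula: C2H5O
Empirical-formula mass = 45.06 g/mol; 90 ÷ 45.06 ≈ 2, so the molecular formula is C4H10O2.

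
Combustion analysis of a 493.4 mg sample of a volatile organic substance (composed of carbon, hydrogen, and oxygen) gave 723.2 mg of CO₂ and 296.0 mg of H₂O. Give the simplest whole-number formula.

mol C = 0.7232 g CO₂ ÷ 44.009 g/mol = 0.016433 mol
mol H = 2 × 0.2960 g H₂O ÷ 18.015 g/mol = 0.032862 mol
mass O = 0.4934 − (0.19738 + 0.033124) = 0.26290 g → mol O = 0.26290 ÷ 15.999 = 0.016432 mol
Divide by the smallest (0.016432 mol): C 1.000, H 2.000, O 1.000

CH2O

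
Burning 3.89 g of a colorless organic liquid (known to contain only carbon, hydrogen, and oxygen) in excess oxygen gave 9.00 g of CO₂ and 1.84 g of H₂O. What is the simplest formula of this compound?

C8H8O3

mol C = 9.00 g CO₂ ÷ 44.009 g/mol = 0.2045 mol
mol H = 2 × 1.84 g H₂O ÷ 18.015 g/mol = 0.2043 mol
mass O = 3.89 − (2.456 + 0.2059) = 1.228 g → mol O = 1.228 ÷ 15.999 = 0.07674 mol
Divide by the smallest (0.07674 mol): C 2.665, H 2.662, O 1.000
Multiplying each by 3 gives whole numbers: C 7.99, H 7.99, O 3.00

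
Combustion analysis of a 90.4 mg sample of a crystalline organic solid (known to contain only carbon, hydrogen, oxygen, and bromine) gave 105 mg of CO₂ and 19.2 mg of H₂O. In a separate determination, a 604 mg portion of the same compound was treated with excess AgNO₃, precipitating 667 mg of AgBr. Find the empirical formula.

C9H8Br2O4

mol C = 0.105 g CO₂ ÷ 44.009 g/mol = 0.002386 mol
mol H = 2 × 0.0192 g H₂O ÷ 18.015 g/mol = 0.002132 mol
From the AgBr data: mol Br per gram of compound = (0.667 ÷ 187.772) ÷ 0.604 = 0.005881 mol/g, so in the 0.0904 g combustion sample mol Br = 0.0005317 mol
mass O = 0.0904 − (0.02866 + 0.002149 + 0.04248) = 0.01711 g → mol O = 0.01711 ÷ 15.999 = 0.001070 mol
Divide by the smallest (0.0005317 mol): C 4.488, H 4.009, Br 1.000, O 2.012
Multiplying each by 2 gives whole numbers: C 8.98, H 8.02, Br 2.00, O 4.02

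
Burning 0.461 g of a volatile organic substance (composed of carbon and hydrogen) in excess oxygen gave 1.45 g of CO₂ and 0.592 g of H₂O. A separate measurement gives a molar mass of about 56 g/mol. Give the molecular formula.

C4H8

mol C = 1.45 g CO₂ ÷ 44.009 g/mol = 0.03295 mol
mol H = 2 × 0.592 g H₂O ÷ 18.015 g/mol = 0.06572 mol
Divide by the smallest (0.03295 mol): C 1.000, H 1.995
Empirical formula: CH2
Empirical-formula mass = 14.03 g/mol; 56 ÷ 14.03 ≈ 4, so the molecular formula is C4H8.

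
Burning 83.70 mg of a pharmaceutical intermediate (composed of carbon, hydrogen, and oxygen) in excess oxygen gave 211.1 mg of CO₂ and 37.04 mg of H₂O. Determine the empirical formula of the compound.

mol C = 0.2111 g CO₂ ÷ 44.009 g/mol = 0.0047967 mol
mol H = 2 × 0.03704 g H₂O ÷ 18.015 g/mol = 0.0041121 mol
mass O = 0.08370 − (0.057614 + 0.0041450) = 0.021941 g → mol O = 0.021941 ÷ 15.999 = 0.0013714 mol
Divide by the smallest (0.0013714 mol): C 3.498, H 2.998, O 1.000
Multiplying each by 2 gives whole numbers: C 7.00, H 6.00, O 2.00

C7H6O2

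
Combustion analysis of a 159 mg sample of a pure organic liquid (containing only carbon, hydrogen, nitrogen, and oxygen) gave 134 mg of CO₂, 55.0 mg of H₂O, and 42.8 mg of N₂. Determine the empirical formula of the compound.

mol C = 0.134 g CO₂ ÷ 44.009 g/mol = 0.003045 mol
mol H = 2 × 0.0550 g H₂O ÷ 18.015 g/mol = 0.006106 mol
mol N = 2 × 0.0428 g N₂ ÷ 28.014 g/mol = 0.003056 mol
mass O = 0.159 − (0.03657 + 0.006155 + 0.04280) = 0.07347 g → mol O = 0.07347 ÷ 15.999 = 0.004592 mol
Divide by the smallest (0.003045 mol): C 1.000, H 2.005, N 1.004, O 1.508
Multiplying each by 2 gives whole numbers: C 2.00, H 4.01, N 2.01, O 3.02

C2H4N2O3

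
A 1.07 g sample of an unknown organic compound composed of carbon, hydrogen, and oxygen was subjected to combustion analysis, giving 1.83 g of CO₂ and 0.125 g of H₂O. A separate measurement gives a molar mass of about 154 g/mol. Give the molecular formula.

C6H2O5

mol C = 1.83 g CO₂ ÷ 44.009 g/mol = 0.04158 mol
mol H = 2 × 0.125 g H₂O ÷ 18.015 g/mol = 0.01388 mol
mass O = 1.07 − (0.4994 + 0.01399) = 0.5566 g → mol O = 0.5566 ÷ 15.999 = 0.03479 mol
Divide by the smallest (0.01388 mol): C 2.996, H 1.000, O 2.507
Multiplying each by 2 gives whole numbers: C 5.99, H 2.00, O 5.01
Empirical formula: C6H2O5
Empirical-formula mass = 154.08 g/mol; 154 ÷ 154.08 ≈ 1, so the molecular formula is C6H2O5.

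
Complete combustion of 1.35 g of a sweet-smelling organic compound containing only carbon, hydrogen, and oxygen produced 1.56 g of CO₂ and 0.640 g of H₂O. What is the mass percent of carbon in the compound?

mol C = 1.56 g CO₂ ÷ 44.009 g/mol = 0.03545 mol
mol H = 2 × 0.640 g H₂O ÷ 18.015 g/mol = 0.07105 mol
mass O = 1.35 − (0.4258 + 0.07162) = 0.8526 g → mol O = 0.8526 ÷ 15.999 = 0.05329 mol
mass % C = 0.4258 g ÷ 1.35 g × 100%

31.5%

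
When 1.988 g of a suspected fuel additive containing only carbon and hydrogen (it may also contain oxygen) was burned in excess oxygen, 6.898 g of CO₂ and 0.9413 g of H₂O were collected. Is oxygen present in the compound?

no

mol C = 6.898 g CO₂ ÷ 44.009 g/mol = 0.15674 mol
mol H = 2 × 0.9413 g H₂O ÷ 18.015 g/mol = 0.10450 mol
C and H together account for 1.9879 g — essentially the entire 1.988 g sample — so the compound contains no oxygen.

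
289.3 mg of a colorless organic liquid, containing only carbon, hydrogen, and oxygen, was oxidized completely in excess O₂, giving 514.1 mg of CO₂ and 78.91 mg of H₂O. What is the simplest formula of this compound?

C4H3O3

mol C = 0.5141 g CO₂ ÷ 44.009 g/mol = 0.011682 mol
mol H = 2 × 0.07891 g H₂O ÷ 18.015 g/mol = 0.0087605 mol
mass O = 0.2893 − (0.14031 + 0.0088306) = 0.14016 g → mol O = 0.14016 ÷ 15.999 = 0.0087606 mol
Divide by the smallest (0.0087605 mol): C 1.333, H 1.000, O 1.000
Multiplying each by 3 gives whole numbers: C 4.00, H 3.00, O 3.00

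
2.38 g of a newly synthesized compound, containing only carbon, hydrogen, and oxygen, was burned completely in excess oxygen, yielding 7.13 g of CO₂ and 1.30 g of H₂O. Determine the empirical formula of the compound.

C9H8O

mol C = 7.13 g CO₂ ÷ 44.009 g/mol = 0.1620 mol
mol H = 2 × 1.30 g H₂O ÷ 18.015 g/mol = 0.1443 mol
mass O = 2.38 − (1.946 + 0.1455) = 0.2886 g → mol O = 0.2886 ÷ 15.999 = 0.01804 mol
Divide by the smallest (0.01804 mol): C 8.982, H 8.001, O 1.000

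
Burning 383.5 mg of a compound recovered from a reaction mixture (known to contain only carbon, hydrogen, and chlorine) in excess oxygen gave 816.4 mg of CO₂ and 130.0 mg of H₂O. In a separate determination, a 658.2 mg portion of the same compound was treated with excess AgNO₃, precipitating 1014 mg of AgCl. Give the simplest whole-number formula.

mol C = 0.8164 g CO₂ ÷ 44.009 g/mol = 0.018551 mol
mol H = 2 × 0.1300 g H₂O ÷ 18.015 g/mol = 0.014432 mol
From the AgCl data: mol Cl per gram of compound = (1.014 ÷ 143.318) ÷ 0.6582 = 0.010749 mol/g, so in the 0.3835 g combustion sample mol Cl = 0.0041223 mol
Divide by the smallest (0.0041223 mol): C 4.500, H 3.501, Cl 1.000
Multiplying each by 2 gives whole numbers: C 9.00, H 7.00, Cl 2.00

C9H7Cl2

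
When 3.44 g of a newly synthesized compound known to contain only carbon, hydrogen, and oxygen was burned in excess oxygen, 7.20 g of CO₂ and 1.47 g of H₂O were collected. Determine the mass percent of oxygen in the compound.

38.1%

mol C = 7.20 g CO₂ ÷ 44.009 g/mol = 0.1636 mol
mol H = 2 × 1.47 g H₂O ÷ 18.015 g/mol = 0.1632 mol
mass O = 3.44 − (1.965 + 0.1645) = 1.310 g → mol O = 1.310 ÷ 15.999 = 0.08191 mol
mass % O = 1.310 g ÷ 3.44 g × 100%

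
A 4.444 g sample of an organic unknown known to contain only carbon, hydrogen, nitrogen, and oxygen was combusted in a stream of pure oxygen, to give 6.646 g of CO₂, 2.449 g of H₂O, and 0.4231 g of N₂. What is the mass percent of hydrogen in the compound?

mol C = 6.646 g CO₂ ÷ 44.009 g/mol = 0.15101 mol
mol H = 2 × 2.449 g H₂O ÷ 18.015 g/mol = 0.27188 mol
mol N = 2 × 0.4231 g N₂ ÷ 28.014 g/mol = 0.030206 mol
mass O = 4.444 − (1.8138 + 0.27406 + 0.42310) = 1.9330 g → mol O = 1.9330 ÷ 15.999 = 0.12082 mol
mass % H = 0.27406 g ÷ 4.444 g × 100%

6.17%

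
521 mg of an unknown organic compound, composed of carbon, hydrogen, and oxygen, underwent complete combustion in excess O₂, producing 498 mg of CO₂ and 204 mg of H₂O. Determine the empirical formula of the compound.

mol C = 0.498 g CO₂ ÷ 44.009 g/mol = 0.01132 mol
mol H = 2 × 0.204 g H₂O ÷ 18.015 g/mol = 0.02265 mol
mass O = 0.521 − (0.1359 + 0.02283) = 0.3623 g → mol O = 0.3623 ÷ 15.999 = 0.02264 mol
Divide by the smallest (0.01132 mol): C 1.000, H 2.001, O 2.001

CH2O2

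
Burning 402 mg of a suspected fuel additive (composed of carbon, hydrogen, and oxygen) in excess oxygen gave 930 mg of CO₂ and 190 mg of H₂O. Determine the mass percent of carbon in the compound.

mol C = 0.930 g CO₂ ÷ 44.009 g/mol = 0.02113 mol
mol H = 2 × 0.190 g H₂O ÷ 18.015 g/mol = 0.02109 mol
mass O = 0.402 − (0.2538 + 0.02126) = 0.1269 g → mol O = 0.1269 ÷ 15.999 = 0.007933 mol
mass % C = 0.2538 g ÷ 0.402 g × 100%

63.1%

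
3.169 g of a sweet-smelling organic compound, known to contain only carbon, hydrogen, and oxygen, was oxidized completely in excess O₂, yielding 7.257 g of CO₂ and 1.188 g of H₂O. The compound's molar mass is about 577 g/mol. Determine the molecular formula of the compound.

C30H24O12

mol C = 7.257 g CO₂ ÷ 44.009 g/mol = 0.16490 mol
mol H = 2 × 1.188 g H₂O ÷ 18.015 g/mol = 0.13189 mol
mass O = 3.169 − (1.9806 + 0.13295) = 1.0555 g → mol O = 1.0555 ÷ 15.999 = 0.065971 mol
Divide by the smallest (0.065971 mol): C 2.500, H 1.999, O 1.000
Multiplying each by 2 gives whole numbers: C 5.00, H 4.00, O 2.00
Empirical formula: C5H4O2
Empirical-formula mass = 96.08 g/mol; 577 ÷ 96.08 ≈ 6, so the molecular formula is C30H24O12.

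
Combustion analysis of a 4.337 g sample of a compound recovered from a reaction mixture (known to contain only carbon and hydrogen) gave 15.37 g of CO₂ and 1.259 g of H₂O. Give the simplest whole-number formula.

C5H2

mol C = 15.37 g CO₂ ÷ 44.009 g/mol = 0.34925 mol
mol H = 2 × 1.259 g H₂O ÷ 18.015 g/mol = 0.13977 mol
Divide by the smallest (0.13977 mol): C 2.499, H 1.000
Multiplying each by 2 gives whole numbers: C 5.00, H 2.00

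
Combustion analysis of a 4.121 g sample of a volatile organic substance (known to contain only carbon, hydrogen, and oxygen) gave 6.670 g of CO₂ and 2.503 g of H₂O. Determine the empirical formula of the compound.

mol C = 6.670 g CO₂ ÷ 44.009 g/mol = 0.15156 mol
mol H = 2 × 2.503 g H₂O ÷ 18.015 g/mol = 0.27788 mol
mass O = 4.121 − (1.8204 + 0.28010) = 2.0205 g → mol O = 2.0205 ÷ 15.999 = 0.12629 mol
Divide by the smallest (0.12629 mol): C 1.200, H 2.200, O 1.000
Multiplying each by 5 gives whole numbers: C 6.00, H 11.00, O 5.00

C6H11O5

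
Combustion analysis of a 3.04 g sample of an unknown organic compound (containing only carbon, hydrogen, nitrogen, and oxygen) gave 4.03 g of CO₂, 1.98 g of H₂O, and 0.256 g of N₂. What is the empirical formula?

mol C = 4.03 g CO₂ ÷ 44.009 g/mol = 0.09157 mol
mol H = 2 × 1.98 g H₂O ÷ 18.015 g/mol = 0.2198 mol
mol N = 2 × 0.256 g N₂ ÷ 28.014 g/mol = 0.01828 mol
mass O = 3.04 − (1.100 + 0.2216 + 0.2560) = 1.463 g → mol O = 1.463 ÷ 15.999 = 0.09142 mol
Divide by the smallest (0.01828 mol): C 5.010, H 12.027, N 1.000, O 5.002

C5H12NO5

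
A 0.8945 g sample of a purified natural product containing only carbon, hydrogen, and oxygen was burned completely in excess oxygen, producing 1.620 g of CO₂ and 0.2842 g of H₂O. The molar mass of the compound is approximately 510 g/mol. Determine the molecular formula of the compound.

mol C = 1.620 g CO₂ ÷ 44.009 g/mol = 0.036811 mol
mol H = 2 × 0.2842 g H₂O ÷ 18.015 g/mol = 0.031551 mol
mass O = 0.8945 − (0.44213 + 0.031804) = 0.42056 g → mol O = 0.42056 ÷ 15.999 = 0.026287 mol
Divide by the smallest (0.026287 mol): C 1.400, H 1.200, O 1.000
Multiplying each by 5 gives whole numbers: C 7.00, H 6.00, O 5.00
Empirical formula: C7H6O5
Empirical-formula mass = 170.12 g/mol; 510 ÷ 170.12 ≈ 3, so the molecular formula is C21H18O15.

C21H18O15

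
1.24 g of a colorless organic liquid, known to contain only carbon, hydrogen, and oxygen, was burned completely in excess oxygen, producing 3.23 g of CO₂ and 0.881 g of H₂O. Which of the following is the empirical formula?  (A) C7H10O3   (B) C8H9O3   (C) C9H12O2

(C) C9H12O2

mol C = 3.23 g CO₂ ÷ 44.009 g/mol = 0.07339 mol
mol H = 2 × 0.881 g H₂O ÷ 18.015 g/mol = 0.09781 mol
mass O = 1.24 − (0.8815 + 0.09859) = 0.2599 g → mol O = 0.2599 ÷ 15.999 = 0.01624 mol
Divide by the smallest (0.01624 mol): C 4.518, H 6.021, O 1.000
Multiplying each by 2 gives whole numbers: C 9.04, H 12.04, O 2.00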